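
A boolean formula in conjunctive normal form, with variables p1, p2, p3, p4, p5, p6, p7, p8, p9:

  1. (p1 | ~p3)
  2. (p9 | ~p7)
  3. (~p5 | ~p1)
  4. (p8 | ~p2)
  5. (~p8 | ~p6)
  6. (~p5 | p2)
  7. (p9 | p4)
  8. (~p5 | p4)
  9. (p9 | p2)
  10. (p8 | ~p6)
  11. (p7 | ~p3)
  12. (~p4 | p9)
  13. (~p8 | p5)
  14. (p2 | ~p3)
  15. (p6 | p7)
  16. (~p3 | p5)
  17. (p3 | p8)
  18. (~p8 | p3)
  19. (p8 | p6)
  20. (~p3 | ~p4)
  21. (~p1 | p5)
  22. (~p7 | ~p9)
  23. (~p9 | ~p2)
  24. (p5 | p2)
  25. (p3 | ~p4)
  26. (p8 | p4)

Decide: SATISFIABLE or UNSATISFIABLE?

UNSATISFIABLE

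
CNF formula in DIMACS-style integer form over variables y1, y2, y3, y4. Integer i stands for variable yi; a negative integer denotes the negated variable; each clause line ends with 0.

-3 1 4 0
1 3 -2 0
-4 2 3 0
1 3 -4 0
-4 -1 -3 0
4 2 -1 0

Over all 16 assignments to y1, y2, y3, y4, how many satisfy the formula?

Satisfying assignments:
  y1=0 y2=0 y3=0 y4=0
  y1=0 y2=0 y3=1 y4=1
  y1=0 y2=1 y3=1 y4=1
  y1=1 y2=1 y3=0 y4=0
  y1=1 y2=1 y3=0 y4=1
  y1=1 y2=1 y3=1 y4=0
Count: 6.

6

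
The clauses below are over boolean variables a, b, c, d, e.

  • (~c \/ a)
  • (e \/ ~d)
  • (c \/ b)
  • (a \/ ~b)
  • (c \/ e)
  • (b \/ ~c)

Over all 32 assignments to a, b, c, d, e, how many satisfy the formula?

5

Satisfying assignments:
  a=T b=T c=F d=F e=T
  a=T b=T c=F d=T e=T
  a=T b=T c=T d=F e=F
  a=T b=T c=T d=F e=T
  a=T b=T c=T d=T e=T
Count: 5.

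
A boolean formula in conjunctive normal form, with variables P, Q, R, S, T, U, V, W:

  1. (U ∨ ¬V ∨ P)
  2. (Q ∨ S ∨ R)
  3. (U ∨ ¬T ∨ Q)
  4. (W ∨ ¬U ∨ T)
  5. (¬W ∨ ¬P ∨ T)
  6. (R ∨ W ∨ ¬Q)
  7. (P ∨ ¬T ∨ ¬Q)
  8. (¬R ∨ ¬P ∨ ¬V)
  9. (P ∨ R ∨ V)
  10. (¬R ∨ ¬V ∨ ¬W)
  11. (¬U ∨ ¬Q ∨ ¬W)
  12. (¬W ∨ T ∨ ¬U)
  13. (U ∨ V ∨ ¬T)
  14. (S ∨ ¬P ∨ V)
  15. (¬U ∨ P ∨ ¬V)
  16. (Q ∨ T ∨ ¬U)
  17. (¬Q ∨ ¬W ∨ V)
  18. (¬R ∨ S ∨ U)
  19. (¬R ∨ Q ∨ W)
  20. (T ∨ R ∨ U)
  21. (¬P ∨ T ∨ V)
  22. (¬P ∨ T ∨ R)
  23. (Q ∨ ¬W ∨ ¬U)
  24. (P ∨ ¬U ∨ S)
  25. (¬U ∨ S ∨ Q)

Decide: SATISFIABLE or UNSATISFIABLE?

SATISFIABLE

S occurs only positively in the remaining clauses — set S = True.
Branch on P: take P = True.
For the remaining variables, Q = False, R = False, T = True, U = True, V = True, W = False works.
So P=1, Q=0, R=0, S=1, T=1, U=1, V=1, W=0 is a satisfying assignment.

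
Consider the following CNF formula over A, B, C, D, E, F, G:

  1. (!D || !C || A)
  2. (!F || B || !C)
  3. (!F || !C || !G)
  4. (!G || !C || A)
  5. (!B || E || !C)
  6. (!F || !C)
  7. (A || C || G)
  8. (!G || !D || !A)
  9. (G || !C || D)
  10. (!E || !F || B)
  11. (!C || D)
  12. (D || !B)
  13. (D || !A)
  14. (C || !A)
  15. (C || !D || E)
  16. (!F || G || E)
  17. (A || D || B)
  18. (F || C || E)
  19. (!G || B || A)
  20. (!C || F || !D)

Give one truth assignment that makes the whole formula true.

Set A = False and propagate.
For the remaining variables, B = True, C = False, D = True, E = True, F = True, G = True works.

A=False, B=True, C=False, D=True, E=True, F=True, G=True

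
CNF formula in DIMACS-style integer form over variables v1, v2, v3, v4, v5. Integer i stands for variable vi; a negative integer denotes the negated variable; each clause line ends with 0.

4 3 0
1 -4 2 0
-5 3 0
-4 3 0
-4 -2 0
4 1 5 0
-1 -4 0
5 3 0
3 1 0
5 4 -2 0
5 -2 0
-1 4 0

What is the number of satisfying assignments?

2

Satisfying assignments:
  v1=F v2=F v3=T v4=F v5=T
  v1=F v2=T v3=T v4=F v5=T
Count: 2.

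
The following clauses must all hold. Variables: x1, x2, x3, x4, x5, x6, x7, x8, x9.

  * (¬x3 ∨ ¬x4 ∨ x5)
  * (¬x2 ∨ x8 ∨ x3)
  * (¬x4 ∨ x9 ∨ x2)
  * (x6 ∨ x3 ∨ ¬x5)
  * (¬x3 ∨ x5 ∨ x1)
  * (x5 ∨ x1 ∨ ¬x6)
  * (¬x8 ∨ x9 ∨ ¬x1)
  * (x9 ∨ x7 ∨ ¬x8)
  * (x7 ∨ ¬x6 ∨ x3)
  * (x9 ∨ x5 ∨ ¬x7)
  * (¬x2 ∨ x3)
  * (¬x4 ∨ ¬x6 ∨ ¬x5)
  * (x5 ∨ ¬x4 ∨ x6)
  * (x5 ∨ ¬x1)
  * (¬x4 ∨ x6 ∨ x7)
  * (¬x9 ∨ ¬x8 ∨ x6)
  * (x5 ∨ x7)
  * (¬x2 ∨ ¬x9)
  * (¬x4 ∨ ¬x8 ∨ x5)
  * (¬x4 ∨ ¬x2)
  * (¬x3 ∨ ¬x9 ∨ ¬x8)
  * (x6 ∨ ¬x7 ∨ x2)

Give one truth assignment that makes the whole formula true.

x4 occurs only negated in the remaining clauses — set x4 = False.
Set x1 = True and propagate.
  then x5 is forced to True.
The remaining clauses are satisfied by x2 = False, x3 = True, x6 = True, x7 = False, x8 = False, x9 = True.

x1=1, x2=0, x3=1, x4=0, x5=1, x6=1, x7=0, x8=0, x9=1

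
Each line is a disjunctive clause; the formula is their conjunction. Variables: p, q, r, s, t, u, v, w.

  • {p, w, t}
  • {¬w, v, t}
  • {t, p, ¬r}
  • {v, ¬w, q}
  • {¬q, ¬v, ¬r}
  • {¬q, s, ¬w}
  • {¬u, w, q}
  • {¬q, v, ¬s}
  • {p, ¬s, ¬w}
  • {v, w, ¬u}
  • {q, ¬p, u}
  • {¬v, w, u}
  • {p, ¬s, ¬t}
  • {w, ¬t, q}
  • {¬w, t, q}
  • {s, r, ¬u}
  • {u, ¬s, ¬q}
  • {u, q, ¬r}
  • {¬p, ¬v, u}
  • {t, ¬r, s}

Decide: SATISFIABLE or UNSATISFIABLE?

Branch on p: take p = True.
For the remaining variables, q = True, r = False, s = True, t = True, u = True, v = True, w = False works.
Every clause has at least one true literal under this assignment.
So p=True, q=True, r=False, s=True, t=True, u=True, v=True, w=False is a satisfying assignment.

SATISFIABLE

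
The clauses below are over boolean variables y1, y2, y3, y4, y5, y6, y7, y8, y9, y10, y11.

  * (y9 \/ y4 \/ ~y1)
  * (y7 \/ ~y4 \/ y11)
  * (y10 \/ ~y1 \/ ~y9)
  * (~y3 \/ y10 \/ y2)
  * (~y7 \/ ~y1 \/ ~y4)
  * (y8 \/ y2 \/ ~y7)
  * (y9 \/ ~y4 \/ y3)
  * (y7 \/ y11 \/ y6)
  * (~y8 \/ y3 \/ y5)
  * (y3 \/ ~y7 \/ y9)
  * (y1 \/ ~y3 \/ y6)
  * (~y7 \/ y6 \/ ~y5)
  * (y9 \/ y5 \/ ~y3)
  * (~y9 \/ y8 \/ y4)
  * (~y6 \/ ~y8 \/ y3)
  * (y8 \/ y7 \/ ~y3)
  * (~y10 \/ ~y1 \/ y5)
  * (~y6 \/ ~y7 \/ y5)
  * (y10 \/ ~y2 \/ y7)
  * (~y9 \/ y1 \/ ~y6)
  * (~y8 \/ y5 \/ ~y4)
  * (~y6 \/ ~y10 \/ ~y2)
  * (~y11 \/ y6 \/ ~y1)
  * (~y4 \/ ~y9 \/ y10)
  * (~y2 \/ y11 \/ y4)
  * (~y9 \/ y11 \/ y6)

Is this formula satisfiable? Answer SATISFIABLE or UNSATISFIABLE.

Branch on y1: take y1 = False.
Branch on y2: take y2 = True.
Try y3 = False.
For the remaining variables, y4 = False, y5 = True, y6 = False, y7 = False, y8 = False, y9 = False, y10 = True, y11 = True works.
So y1 = 0  y2 = 1  y3 = 0  y4 = 0  y5 = 1  y6 = 0  y7 = 0  y8 = 0  y9 = 0  y10 = 1  y11 = 1 is a satisfying assignment.

SATISFIABLE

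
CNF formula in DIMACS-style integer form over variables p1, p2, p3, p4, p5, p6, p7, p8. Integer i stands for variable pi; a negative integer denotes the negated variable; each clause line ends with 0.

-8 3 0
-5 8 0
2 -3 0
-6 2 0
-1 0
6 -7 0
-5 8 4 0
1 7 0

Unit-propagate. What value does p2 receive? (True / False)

True

(~p1) stands alone — p1 = False.
(p7 | p1): since p1 = False, the clause reduces to (p7). p7 = True.
From (~p7 | p6) and p7 = True: p6 = True.
In (p2 | ~p6), ~p6 is now false; p2 must hold, so p2 = True.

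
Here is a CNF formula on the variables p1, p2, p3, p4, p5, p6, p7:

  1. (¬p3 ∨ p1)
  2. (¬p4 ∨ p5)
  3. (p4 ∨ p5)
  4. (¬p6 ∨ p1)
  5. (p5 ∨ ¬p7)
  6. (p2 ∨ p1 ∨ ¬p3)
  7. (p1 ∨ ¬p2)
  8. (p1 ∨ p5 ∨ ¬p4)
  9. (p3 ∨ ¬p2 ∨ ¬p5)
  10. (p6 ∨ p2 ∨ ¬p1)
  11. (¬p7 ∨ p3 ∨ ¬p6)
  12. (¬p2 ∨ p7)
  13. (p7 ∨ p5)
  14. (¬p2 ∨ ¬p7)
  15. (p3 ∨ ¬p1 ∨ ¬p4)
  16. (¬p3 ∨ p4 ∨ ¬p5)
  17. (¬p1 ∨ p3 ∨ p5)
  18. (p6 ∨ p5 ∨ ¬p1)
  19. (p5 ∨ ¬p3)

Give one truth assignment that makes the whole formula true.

Set p1 = False and propagate.
  then p3 is forced to False.
  then p6 is forced to False.
  then p2 is forced to False.
The remaining clauses are satisfied by p4 = False, p5 = True, p7 = False.

p1=F  p2=F  p3=F  p4=F  p5=T  p6=F  p7=F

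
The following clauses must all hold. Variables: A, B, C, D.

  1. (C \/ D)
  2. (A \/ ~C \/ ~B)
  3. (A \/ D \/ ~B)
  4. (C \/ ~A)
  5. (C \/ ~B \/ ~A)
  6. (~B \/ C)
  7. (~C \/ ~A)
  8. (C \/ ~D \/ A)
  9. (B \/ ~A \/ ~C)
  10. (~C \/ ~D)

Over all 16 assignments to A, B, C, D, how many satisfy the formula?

1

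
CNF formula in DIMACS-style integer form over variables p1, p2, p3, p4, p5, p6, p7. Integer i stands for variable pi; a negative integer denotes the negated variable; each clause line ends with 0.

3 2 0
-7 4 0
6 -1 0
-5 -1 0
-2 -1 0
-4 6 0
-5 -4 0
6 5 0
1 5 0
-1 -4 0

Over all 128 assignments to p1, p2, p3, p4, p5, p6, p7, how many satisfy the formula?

7

Satisfying assignments:
  p1=F p2=F p3=T p4=F p5=T p6=F p7=F
  p1=F p2=F p3=T p4=F p5=T p6=T p7=F
  p1=F p2=T p3=F p4=F p5=T p6=F p7=F
  p1=F p2=T p3=F p4=F p5=T p6=T p7=F
  p1=F p2=T p3=T p4=F p5=T p6=F p7=F
  p1=F p2=T p3=T p4=F p5=T p6=T p7=F
  p1=T p2=F p3=T p4=F p5=F p6=T p7=F
That's 7 in total.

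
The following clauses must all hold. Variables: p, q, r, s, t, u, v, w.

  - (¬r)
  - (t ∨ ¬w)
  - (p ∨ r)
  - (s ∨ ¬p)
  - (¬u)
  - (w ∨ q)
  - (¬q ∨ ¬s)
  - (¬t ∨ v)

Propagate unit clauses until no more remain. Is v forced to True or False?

(¬r) stands alone — r = False.
(r ∨ p) with r = False leaves only p, so p = True.
(s ∨ ¬p) with p = True leaves only s, so s = True.
(¬u) stands alone — u = False.
In (¬s ∨ ¬q), ¬s is now false; ¬q must hold, so q = False.
(q ∨ w) with q = False leaves only w, so w = True.
In (¬w ∨ t), ¬w is now false; t must hold, so t = True.
In (¬t ∨ v), ¬t is now false; v must hold, so v = True.

True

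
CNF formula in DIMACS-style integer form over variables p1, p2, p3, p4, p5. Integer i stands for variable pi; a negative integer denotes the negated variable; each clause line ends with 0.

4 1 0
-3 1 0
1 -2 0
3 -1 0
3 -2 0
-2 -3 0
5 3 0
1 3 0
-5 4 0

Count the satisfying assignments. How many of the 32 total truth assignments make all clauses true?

3

Satisfying assignments:
  p1=T p2=F p3=T p4=F p5=F
  p1=T p2=F p3=T p4=T p5=F
  p1=T p2=F p3=T p4=T p5=T
Count: 3.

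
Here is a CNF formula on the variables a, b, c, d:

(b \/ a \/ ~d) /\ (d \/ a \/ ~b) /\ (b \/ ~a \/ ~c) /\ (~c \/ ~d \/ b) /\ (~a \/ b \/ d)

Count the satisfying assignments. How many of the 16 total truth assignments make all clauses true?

9

Case analysis on b and a:
  b=1, a=1: remaining (c,d) ∈ {(0,0); (0,1); (1,0); (1,1)} — 4.
  b=1, a=0: remaining (c,d) ∈ {(0,1); (1,1)} — 2.
  b=0, a=1: remaining (c,d) ∈ {(0,1)} — 1.
  b=0, a=0: remaining (c,d) ∈ {(0,0); (1,0)} — 2.
Total: 4 + 2 + 1 + 2 = 9.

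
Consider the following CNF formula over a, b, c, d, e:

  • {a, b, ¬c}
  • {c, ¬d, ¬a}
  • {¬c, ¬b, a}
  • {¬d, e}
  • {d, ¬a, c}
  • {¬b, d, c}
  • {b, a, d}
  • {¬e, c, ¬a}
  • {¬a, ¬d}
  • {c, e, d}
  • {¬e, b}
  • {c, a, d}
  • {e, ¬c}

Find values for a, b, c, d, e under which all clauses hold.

a=F, b=T, c=F, d=T, e=T

Check each clause:
  1. {¬c, a, b} — b is true.
  2. {¬a, ¬d, c} — ¬a is true.
  3. {a, ¬b, ¬c} — ¬c is true.
  4. {¬d, e} — e is true.
  5. {c, d, ¬a} — d is true.
  6. {d, ¬b, c} — d is true.
  7. {b, d, a} — b is true.
  8. {¬e, ¬a, c} — ¬a is true.
  9. {¬a, ¬d} — ¬a is true.
  10. {c, e, d} — d is true.
  11. {b, ¬e} — b is true.
  12. {d, a, c} — d is true.
  13. {e, ¬c} — e is true.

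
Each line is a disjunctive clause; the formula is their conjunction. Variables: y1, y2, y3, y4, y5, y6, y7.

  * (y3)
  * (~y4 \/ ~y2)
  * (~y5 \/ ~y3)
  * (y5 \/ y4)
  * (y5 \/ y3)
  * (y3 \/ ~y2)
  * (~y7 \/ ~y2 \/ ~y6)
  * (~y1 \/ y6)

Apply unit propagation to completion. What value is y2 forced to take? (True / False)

(y3) stands alone — y3 = True.
(~y3 \/ ~y5) with y3 = True leaves only ~y5, so y5 = False.
(y5 \/ y4) with y5 = False leaves only y4, so y4 = True.
From (~y2 \/ ~y4) and y4 = True: y2 = False.

False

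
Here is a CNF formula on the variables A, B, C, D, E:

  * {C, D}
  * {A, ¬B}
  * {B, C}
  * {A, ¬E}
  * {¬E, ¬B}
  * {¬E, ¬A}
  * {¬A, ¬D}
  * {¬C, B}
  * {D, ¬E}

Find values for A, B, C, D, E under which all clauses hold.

A=True, B=True, C=True, D=False, E=False

Check each clause:
  1. {C, D} — C is true.
  2. {A, ¬B} — A is true.
  3. {B, C} — B is true.
  4. {¬E, A} — A is true.
  5. {¬E, ¬B} — ¬E is true.
  6. {¬E, ¬A} — ¬E is true.
  7. {¬A, ¬D} — ¬D is true.
  8. {B, ¬C} — B is true.
  9. {¬E, D} — ¬E is true.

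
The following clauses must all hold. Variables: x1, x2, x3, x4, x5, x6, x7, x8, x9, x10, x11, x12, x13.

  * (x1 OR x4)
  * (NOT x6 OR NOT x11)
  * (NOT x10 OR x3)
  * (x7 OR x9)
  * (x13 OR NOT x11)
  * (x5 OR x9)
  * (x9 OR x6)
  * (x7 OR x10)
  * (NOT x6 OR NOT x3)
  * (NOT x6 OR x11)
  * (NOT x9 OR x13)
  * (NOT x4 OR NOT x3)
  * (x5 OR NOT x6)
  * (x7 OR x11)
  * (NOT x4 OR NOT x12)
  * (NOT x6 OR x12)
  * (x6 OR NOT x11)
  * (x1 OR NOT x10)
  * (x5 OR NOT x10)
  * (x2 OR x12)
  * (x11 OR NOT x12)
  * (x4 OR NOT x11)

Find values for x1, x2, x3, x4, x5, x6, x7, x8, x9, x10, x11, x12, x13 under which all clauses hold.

x1 = True, x2 = True, x3 = False, x4 = False, x5 = True, x6 = False, x7 = True, x8 = True, x9 = True, x10 = False, x11 = False, x12 = False, x13 = True

Check each clause:
  1. (x4 OR x1) — x1 is true.
  2. (NOT x6 OR NOT x11) — NOT x6 is true.
  3. (x3 OR NOT x10) — NOT x10 is true.
  4. (x7 OR x9) — x9 is true.
  5. (NOT x11 OR x13) — x13 is true.
  6. (x5 OR x9) — x9 is true.
  7. (x9 OR x6) — x9 is true.
  8. (x7 OR x10) — x7 is true.
  9. (NOT x6 OR NOT x3) — NOT x6 is true.
  10. (x11 OR NOT x6) — NOT x6 is true.
  11. (x13 OR NOT x9) — x13 is true.
  12. (NOT x3 OR NOT x4) — NOT x4 is true.
  13. (NOT x6 OR x5) — NOT x6 is true.
  14. (x7 OR x11) — x7 is true.
  15. (NOT x12 OR NOT x4) — NOT x12 is true.
  16. (x12 OR NOT x6) — NOT x6 is true.
  17. (NOT x11 OR x6) — NOT x11 is true.
  18. (NOT x10 OR x1) — x1 is true.
  19. (x5 OR NOT x10) — x5 is true.
  20. (x2 OR x12) — x2 is true.
  21. (x11 OR NOT x12) — NOT x12 is true.
  22. (NOT x11 OR x4) — NOT x11 is true.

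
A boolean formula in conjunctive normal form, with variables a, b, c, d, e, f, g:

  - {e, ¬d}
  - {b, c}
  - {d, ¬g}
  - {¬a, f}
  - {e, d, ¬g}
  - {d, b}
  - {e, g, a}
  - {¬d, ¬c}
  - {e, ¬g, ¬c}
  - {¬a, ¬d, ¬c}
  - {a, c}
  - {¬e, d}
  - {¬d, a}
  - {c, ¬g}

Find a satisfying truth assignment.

a=T, b=T, c=F, d=F, e=F, f=T, g=F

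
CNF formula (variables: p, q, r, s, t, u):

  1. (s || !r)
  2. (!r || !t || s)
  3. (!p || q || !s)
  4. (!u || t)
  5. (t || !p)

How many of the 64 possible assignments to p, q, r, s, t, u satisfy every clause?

26

Case analysis on s and t:
  s=1, t=1: r, u free; 3 ways for (p,q) × 2^2 = 12.
  s=1, t=0: remaining (p,q,r,u) ∈ {(0,0,0,0); (0,0,1,0); (0,1,0,0); (0,1,1,0)} — 4.
  s=0, t=1: forces r=0; p, q, u free → 2^3 = 8.
  s=0, t=0: remaining (p,q,r,u) ∈ {(0,0,0,0); (0,1,0,0)} — 2.
Total: 12 + 4 + 8 + 2 = 26.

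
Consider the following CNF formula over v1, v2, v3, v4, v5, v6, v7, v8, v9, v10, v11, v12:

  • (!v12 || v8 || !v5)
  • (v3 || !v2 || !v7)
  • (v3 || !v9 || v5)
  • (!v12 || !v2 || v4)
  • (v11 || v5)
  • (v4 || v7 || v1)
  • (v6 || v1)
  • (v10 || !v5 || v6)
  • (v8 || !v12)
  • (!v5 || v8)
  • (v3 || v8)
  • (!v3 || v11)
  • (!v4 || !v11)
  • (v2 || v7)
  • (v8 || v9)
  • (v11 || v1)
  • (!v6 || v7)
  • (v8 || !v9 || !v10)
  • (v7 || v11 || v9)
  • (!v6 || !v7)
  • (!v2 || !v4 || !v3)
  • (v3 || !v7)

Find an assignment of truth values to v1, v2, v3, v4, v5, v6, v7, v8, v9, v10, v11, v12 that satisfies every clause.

v1 occurs only positively in the remaining clauses — set v1 = True.
Pure literal: v8 appears only positively; assign v8 = True.
Branch on v2: take v2 = True.
For the remaining variables, v3 = True, v4 = False, v5 = True, v6 = False, v7 = True, v9 = True, v10 = True, v11 = True, v12 = False works.
Every clause has at least one true literal under this assignment.

v1=T, v2=T, v3=T, v4=F, v5=T, v6=F, v7=T, v8=T, v9=T, v10=T, v11=T, v12=F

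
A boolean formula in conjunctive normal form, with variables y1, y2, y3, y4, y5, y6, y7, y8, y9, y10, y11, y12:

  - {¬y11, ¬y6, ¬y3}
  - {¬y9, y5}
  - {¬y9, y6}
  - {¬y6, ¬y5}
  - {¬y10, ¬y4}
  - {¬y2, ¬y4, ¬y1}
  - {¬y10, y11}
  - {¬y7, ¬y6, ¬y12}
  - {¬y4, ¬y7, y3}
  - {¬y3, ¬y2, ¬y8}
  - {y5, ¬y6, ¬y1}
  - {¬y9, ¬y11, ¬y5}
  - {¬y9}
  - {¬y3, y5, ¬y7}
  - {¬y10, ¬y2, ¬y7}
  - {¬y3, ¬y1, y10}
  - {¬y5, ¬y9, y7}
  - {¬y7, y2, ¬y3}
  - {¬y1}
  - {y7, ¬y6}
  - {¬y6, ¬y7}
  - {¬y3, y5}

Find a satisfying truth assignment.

Unit propagation: (¬y9) forces y9 = False.
Unit propagation: (¬y1) forces y1 = False.
Pure literal: y4 appears only negated; assign y4 = False.
Pure literal: y6 appears only negated; assign y6 = False.
Try y2 = False.
Try y3 = False.
For the remaining variables, y5 = False, y7 = False, y8 = True, y10 = True, y11 = True, y12 = True works.
Every clause has at least one true literal under this assignment.
Check each clause:
  1. {¬y3, ¬y11, ¬y6} — ¬y3 is true.
  2. {¬y9, y5} — ¬y9 is true.
  3. {¬y9, y6} — ¬y9 is true.
  4. {¬y5, ¬y6} — ¬y6 is true.
  5. {¬y10, ¬y4} — ¬y4 is true.
  6. {¬y4, ¬y2, ¬y1} — ¬y4 is true.
  7. {y11, ¬y10} — y11 is true.
  8. {¬y7, ¬y12, ¬y6} — ¬y7 is true.
  9. {¬y7, y3, ¬y4} — ¬y7 is true.
  10. {¬y8, ¬y2, ¬y3} — ¬y3 is true.
  11. {y5, ¬y1, ¬y6} — ¬y6 is true.
  12. {¬y11, ¬y9, ¬y5} — ¬y5 is true.
  13. {¬y9} — ¬y9 is true.
  14. {¬y3, ¬y7, y5} — ¬y3 is true.
  15. {¬y10, ¬y7, ¬y2} — ¬y7 is true.
  16. {y10, ¬y3, ¬y1} — y10 is true.
  17. {¬y9, ¬y5, y7} — ¬y5 is true.
  18. {¬y7, ¬y3, y2} — ¬y7 is true.
  19. {¬y1} — ¬y1 is true.
  20. {¬y6, y7} — ¬y6 is true.
  21. {¬y7, ¬y6} — ¬y7 is true.
  22. {¬y3, y5} — ¬y3 is true.

y1=0, y2=0, y3=0, y4=0, y5=0, y6=0, y7=0, y8=1, y9=0, y10=1, y11=1, y12=1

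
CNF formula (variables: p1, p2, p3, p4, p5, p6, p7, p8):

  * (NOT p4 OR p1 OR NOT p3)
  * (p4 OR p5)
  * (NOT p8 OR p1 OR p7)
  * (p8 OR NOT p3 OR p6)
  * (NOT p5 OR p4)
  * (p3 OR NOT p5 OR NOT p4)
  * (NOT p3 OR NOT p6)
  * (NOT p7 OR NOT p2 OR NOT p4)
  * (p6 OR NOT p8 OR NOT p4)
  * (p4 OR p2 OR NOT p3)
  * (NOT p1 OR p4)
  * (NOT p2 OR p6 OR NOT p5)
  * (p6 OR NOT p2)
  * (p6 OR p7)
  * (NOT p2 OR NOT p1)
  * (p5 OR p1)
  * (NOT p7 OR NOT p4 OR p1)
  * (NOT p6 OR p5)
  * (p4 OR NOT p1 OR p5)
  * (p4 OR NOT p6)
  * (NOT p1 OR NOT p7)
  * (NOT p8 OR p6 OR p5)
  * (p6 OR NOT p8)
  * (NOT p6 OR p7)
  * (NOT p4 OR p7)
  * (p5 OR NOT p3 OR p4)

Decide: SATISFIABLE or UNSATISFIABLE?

p4 = True:
  propagation gives p7=True, p2=False, p1=True; an empty clause results — contradiction.
p4 = False:
  propagation gives p5=True; an empty clause results — contradiction.
Every branch closes, so no satisfying assignment exists.

UNSATISFIABLE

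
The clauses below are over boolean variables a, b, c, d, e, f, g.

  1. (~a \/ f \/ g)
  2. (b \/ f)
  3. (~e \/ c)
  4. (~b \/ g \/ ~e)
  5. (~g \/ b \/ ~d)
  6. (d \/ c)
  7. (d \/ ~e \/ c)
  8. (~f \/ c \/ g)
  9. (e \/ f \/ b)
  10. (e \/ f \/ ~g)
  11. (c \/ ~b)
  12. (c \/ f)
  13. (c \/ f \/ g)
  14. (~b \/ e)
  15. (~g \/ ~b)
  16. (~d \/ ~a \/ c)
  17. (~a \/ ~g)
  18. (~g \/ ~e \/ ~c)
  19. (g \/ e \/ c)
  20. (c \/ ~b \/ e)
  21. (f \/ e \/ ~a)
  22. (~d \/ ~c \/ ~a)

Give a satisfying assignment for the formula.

a occurs only negated in the remaining clauses — set a = False.
Set b = False and propagate.
  then f is forced to True.
For the remaining variables, c = True, d = True, e = True, g = False works.
Check each clause:
  1. (f \/ g \/ ~a) — ~a is true.
  2. (f \/ b) — f is true.
  3. (~e \/ c) — c is true.
  4. (~e \/ g \/ ~b) — ~b is true.
  5. (b \/ ~d \/ ~g) — ~g is true.
  6. (d \/ c) — c is true.
  7. (c \/ ~e \/ d) — c is true.
  8. (~f \/ c \/ g) — c is true.
  9. (b \/ f \/ e) — e is true.
  10. (f \/ e \/ ~g) — ~g is true.
  11. (c \/ ~b) — c is true.
  12. (c \/ f) — c is true.
  13. (f \/ c \/ g) — c is true.
  14. (e \/ ~b) — e is true.
  15. (~g \/ ~b) — ~g is true.
  16. (c \/ ~a \/ ~d) — c is true.
  17. (~g \/ ~a) — ~g is true.
  18. (~c \/ ~e \/ ~g) — ~g is true.
  19. (g \/ c \/ e) — c is true.
  20. (~b \/ e \/ c) — c is true.
  21. (e \/ f \/ ~a) — e is true.
  22. (~c \/ ~d \/ ~a) — ~a is true.

a = False, b = False, c = True, d = True, e = True, f = True, g = False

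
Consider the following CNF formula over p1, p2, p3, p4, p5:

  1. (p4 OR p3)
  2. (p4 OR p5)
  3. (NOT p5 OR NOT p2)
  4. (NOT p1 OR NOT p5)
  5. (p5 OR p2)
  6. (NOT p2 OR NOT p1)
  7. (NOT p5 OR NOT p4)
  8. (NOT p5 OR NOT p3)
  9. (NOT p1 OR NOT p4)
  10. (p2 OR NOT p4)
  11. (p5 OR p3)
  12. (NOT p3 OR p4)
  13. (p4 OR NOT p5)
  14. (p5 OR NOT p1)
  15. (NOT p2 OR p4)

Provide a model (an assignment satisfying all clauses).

p1 = F, p2 = T, p3 = T, p4 = T, p5 = F

p1 occurs only negated in the remaining clauses — set p1 = False.
Set p2 = True and propagate.
  then p5 is forced to False.
  then p4 is forced to True.
  then p3 is forced to True.
Every clause has at least one true literal under this assignment.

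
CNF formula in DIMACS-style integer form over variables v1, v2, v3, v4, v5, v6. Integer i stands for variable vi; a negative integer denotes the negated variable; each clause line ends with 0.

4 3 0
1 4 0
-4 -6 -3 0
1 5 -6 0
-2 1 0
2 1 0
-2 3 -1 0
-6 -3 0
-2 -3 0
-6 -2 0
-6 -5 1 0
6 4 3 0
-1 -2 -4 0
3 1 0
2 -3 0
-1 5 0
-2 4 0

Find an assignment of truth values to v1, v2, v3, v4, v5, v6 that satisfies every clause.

Set v1 = True and propagate.
  then v5 is forced to True.
For the remaining variables, v2 = False, v3 = False, v4 = True, v6 = True works.
Check each clause:
  1. (v4 ∨ v3) — v4 is true.
  2. (v1 ∨ v4) — v1 is true.
  3. (¬v4 ∨ ¬v3 ∨ ¬v6) — ¬v3 is true.
  4. (v1 ∨ v5 ∨ ¬v6) — v1 is true.
  5. (¬v2 ∨ v1) — v1 is true.
  6. (v1 ∨ v2) — v1 is true.
  7. (v3 ∨ ¬v2 ∨ ¬v1) — ¬v2 is true.
  8. (¬v6 ∨ ¬v3) — ¬v3 is true.
  9. (¬v3 ∨ ¬v2) — ¬v3 is true.
  10. (¬v2 ∨ ¬v6) — ¬v2 is true.
  11. (v1 ∨ ¬v6 ∨ ¬v5) — v1 is true.
  12. (v4 ∨ v3 ∨ v6) — v4 is true.
  13. (¬v4 ∨ ¬v1 ∨ ¬v2) — ¬v2 is true.
  14. (v3 ∨ v1) — v1 is true.
  15. (¬v3 ∨ v2) — ¬v3 is true.
  16. (v5 ∨ ¬v1) — v5 is true.
  17. (v4 ∨ ¬v2) — v4 is true.

v1=True  v2=False  v3=False  v4=True  v5=True  v6=True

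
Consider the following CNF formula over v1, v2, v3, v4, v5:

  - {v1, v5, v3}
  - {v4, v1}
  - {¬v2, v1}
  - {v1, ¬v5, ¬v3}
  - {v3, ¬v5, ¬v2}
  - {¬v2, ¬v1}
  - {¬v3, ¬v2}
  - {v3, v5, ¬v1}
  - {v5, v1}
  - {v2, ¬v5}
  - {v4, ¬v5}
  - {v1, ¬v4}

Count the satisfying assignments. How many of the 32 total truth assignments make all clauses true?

Satisfying assignments:
  v1=T v2=F v3=T v4=F v5=F
  v1=T v2=F v3=T v4=T v5=F
Count: 2.

2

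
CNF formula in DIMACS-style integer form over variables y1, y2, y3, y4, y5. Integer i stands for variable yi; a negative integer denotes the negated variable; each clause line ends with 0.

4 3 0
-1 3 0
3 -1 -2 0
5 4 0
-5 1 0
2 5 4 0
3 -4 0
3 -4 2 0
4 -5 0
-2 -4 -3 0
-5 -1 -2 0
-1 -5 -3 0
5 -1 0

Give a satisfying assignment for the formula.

y1 = False  y2 = False  y3 = True  y4 = True  y5 = False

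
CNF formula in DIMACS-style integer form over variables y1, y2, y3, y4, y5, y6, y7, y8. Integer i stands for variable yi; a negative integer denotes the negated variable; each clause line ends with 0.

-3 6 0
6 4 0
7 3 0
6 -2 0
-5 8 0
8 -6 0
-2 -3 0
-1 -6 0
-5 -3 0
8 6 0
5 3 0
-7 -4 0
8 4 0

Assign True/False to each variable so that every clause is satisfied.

y1=F, y2=F, y3=T, y4=F, y5=F, y6=T, y7=T, y8=T

Check each clause:
  1. {y6, ¬y3} — y6 is true.
  2. {y6, y4} — y6 is true.
  3. {y3, y7} — y3 is true.
  4. {¬y2, y6} — ¬y2 is true.
  5. {¬y5, y8} — y8 is true.
  6. {¬y6, y8} — y8 is true.
  7. {¬y2, ¬y3} — ¬y2 is true.
  8. {¬y6, ¬y1} — ¬y1 is true.
  9. {¬y5, ¬y3} — ¬y5 is true.
  10. {y8, y6} — y8 is true.
  11. {y3, y5} — y3 is true.
  12. {¬y7, ¬y4} — ¬y4 is true.
  13. {y4, y8} — y8 is true.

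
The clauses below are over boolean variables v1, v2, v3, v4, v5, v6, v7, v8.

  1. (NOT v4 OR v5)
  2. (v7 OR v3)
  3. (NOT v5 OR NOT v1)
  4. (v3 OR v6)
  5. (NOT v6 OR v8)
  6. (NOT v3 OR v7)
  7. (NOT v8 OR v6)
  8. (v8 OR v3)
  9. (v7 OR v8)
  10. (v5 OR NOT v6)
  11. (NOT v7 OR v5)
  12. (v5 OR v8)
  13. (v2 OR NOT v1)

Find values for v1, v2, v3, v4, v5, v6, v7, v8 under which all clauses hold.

v1 occurs only negated in the remaining clauses — set v1 = False.
v4 occurs only negated in the remaining clauses — set v4 = False.
Try v3 = True.
  then v7 is forced to True.
  then v5 is forced to True.
For the remaining variables, v2 = False, v6 = False, v8 = False works.

v1=0  v2=0  v3=1  v4=0  v5=1  v6=0  v7=1  v8=0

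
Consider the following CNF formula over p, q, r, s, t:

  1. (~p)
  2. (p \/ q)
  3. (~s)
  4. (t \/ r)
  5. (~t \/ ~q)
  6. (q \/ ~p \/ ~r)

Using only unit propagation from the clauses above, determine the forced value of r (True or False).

Unit clause (~p) sets p = False.
In (q \/ p), p is now false; q must hold, so q = True.
(~s) stands alone — s = False.
(~t \/ ~q) with q = True leaves only ~t, so t = False.
(t \/ r): since t = False, the clause reduces to (r). r = True.

True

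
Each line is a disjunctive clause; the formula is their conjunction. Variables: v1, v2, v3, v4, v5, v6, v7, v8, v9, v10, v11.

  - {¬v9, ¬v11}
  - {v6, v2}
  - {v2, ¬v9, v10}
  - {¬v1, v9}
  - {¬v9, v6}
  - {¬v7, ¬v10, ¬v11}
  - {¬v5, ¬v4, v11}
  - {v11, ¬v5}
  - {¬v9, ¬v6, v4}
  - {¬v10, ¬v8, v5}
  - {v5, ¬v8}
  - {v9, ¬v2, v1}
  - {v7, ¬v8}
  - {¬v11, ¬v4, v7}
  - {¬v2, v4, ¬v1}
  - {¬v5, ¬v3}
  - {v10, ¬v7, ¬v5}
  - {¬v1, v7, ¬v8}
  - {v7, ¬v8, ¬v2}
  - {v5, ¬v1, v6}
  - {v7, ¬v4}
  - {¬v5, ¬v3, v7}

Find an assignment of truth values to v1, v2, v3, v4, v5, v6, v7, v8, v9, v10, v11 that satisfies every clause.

Pure literal: v8 appears only negated; assign v8 = False.
Try v1 = False.
For the remaining variables, v2 = True, v3 = True, v4 = True, v5 = False, v6 = True, v7 = True, v9 = True, v10 = False, v11 = False works.

v1=0, v2=1, v3=1, v4=1, v5=0, v6=1, v7=1, v8=0, v9=1, v10=0, v11=0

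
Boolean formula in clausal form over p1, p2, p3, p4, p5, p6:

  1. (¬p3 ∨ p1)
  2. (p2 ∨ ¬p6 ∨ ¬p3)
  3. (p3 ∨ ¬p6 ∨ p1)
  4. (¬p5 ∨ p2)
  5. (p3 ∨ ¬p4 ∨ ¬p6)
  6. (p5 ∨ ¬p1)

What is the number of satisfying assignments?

Case analysis on p3 and p1:
  p3=T, p1=T: remaining (p2,p4,p5,p6) ∈ {(T,F,T,F); (T,F,T,T); (T,T,T,F); (T,T,T,T)} — 4.
  p3=T, p1=F: a clause becomes empty — 0.
  p3=F, p1=T: remaining (p2,p4,p5,p6) ∈ {(T,F,T,F); (T,F,T,T); (T,T,T,F)} — 3.
  p3=F, p1=F: p4 free; 3 ways for (p2,p5,p6) × 2^1 = 6.
Total: 4 + 0 + 3 + 6 = 13.

13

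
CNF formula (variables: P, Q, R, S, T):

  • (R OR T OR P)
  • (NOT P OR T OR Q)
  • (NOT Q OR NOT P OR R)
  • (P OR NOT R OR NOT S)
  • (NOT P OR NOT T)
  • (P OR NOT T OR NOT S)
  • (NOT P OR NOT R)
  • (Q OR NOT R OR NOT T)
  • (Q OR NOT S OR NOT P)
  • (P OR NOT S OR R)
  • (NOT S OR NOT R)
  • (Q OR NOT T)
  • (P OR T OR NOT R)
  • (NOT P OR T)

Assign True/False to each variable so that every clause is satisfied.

P=F, Q=T, R=F, S=F, T=T

Pure literal: S appears only negated; assign S = False.
Set P = False and propagate.
Branch on Q: take Q = True.
The remaining clauses are satisfied by R = False, T = True.
Check each clause:
  1. (T OR P OR R) — T is true.
  2. (Q OR T OR NOT P) — Q is true.
  3. (NOT P OR R OR NOT Q) — NOT P is true.
  4. (NOT S OR NOT R OR P) — NOT S is true.
  5. (NOT P OR NOT T) — NOT P is true.
  6. (NOT S OR P OR NOT T) — NOT S is true.
  7. (NOT P OR NOT R) — NOT R is true.
  8. (Q OR NOT R OR NOT T) — Q is true.
  9. (Q OR NOT S OR NOT P) — Q is true.
  10. (P OR R OR NOT S) — NOT S is true.
  11. (NOT S OR NOT R) — NOT S is true.
  12. (NOT T OR Q) — Q is true.
  13. (P OR T OR NOT R) — NOT R is true.
  14. (T OR NOT P) — T is true.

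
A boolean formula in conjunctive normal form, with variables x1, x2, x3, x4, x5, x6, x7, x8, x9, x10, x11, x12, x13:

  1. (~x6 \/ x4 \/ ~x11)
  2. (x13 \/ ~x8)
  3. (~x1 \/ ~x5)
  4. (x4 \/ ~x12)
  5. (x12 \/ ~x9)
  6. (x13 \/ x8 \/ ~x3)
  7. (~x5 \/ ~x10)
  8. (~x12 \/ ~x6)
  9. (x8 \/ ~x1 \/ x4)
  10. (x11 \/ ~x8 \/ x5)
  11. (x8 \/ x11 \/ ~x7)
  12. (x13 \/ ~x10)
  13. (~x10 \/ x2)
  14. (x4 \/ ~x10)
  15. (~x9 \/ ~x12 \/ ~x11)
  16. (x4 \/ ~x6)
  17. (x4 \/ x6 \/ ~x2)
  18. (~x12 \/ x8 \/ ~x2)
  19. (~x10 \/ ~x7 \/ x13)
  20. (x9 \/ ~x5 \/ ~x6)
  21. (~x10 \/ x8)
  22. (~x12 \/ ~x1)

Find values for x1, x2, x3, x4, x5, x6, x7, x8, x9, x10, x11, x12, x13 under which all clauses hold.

x1=0  x2=0  x3=0  x4=1  x5=0  x6=0  x7=0  x8=0  x9=0  x10=0  x11=1  x12=0  x13=1

Check each clause:
  1. (~x11 \/ ~x6 \/ x4) — ~x6 is true.
  2. (~x8 \/ x13) — ~x8 is true.
  3. (~x5 \/ ~x1) — ~x5 is true.
  4. (x4 \/ ~x12) — x4 is true.
  5. (x12 \/ ~x9) — ~x9 is true.
  6. (~x3 \/ x8 \/ x13) — x13 is true.
  7. (~x10 \/ ~x5) — ~x5 is true.
  8. (~x6 \/ ~x12) — ~x6 is true.
  9. (x8 \/ x4 \/ ~x1) — x4 is true.
  10. (x11 \/ ~x8 \/ x5) — ~x8 is true.
  11. (x8 \/ x11 \/ ~x7) — ~x7 is true.
  12. (x13 \/ ~x10) — x13 is true.
  13. (~x10 \/ x2) — ~x10 is true.
  14. (x4 \/ ~x10) — x4 is true.
  15. (~x12 \/ ~x11 \/ ~x9) — ~x12 is true.
  16. (~x6 \/ x4) — ~x6 is true.
  17. (~x2 \/ x6 \/ x4) — x4 is true.
  18. (~x12 \/ ~x2 \/ x8) — ~x12 is true.
  19. (~x7 \/ x13 \/ ~x10) — ~x7 is true.
  20. (x9 \/ ~x6 \/ ~x5) — ~x6 is true.
  21. (x8 \/ ~x10) — ~x10 is true.
  22. (~x1 \/ ~x12) — ~x12 is true.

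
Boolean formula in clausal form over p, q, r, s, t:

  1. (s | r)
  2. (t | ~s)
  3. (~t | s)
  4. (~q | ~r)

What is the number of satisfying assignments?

8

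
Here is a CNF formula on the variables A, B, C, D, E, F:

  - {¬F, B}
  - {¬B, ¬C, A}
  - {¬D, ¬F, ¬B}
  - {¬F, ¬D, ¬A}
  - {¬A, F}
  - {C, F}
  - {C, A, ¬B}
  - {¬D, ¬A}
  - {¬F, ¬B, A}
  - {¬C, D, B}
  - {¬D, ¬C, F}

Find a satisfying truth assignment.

Try A = True.
  then F is forced to True.
  then B is forced to True.
  then D is forced to False.
C, E are now unconstrained; take C = True, E = True.

A = True, B = True, C = True, D = False, E = True, F = True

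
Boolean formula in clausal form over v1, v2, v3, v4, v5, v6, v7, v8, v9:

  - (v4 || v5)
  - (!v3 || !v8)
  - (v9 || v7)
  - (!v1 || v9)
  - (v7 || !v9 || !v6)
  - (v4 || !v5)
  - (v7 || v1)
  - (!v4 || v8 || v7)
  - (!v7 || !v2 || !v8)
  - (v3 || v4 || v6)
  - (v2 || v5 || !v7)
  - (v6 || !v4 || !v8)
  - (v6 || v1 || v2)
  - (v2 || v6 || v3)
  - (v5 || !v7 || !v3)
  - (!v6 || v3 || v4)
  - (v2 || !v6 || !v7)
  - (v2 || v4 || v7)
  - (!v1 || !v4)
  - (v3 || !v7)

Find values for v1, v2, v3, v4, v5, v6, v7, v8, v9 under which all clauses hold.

Branch on v1: take v1 = False.
  then v7 is forced to True.
  then v3 is forced to True.
  then v8 is forced to False.
  then v5 is forced to True.
  then v4 is forced to True.
Try v2 = True.
v6, v9 are now unconstrained; take v6 = True, v9 = False.
Every clause has at least one true literal under this assignment.

v1=0  v2=1  v3=1  v4=1  v5=1  v6=1  v7=1  v8=0  v9=0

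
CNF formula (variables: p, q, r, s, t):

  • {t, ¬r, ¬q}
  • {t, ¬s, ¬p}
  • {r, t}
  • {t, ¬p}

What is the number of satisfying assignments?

18

Split on t, then p.
  t=T, p=T: q, r, s free → 2^3 = 8.
  t=T, p=F: q, r, s free → 2^3 = 8.
  t=F, p=T: a clause becomes empty — 0.
  t=F, p=F: remaining (q,r,s) ∈ {(F,T,F); (F,T,T)} — 2.
Total: 8 + 8 + 0 + 2 = 18.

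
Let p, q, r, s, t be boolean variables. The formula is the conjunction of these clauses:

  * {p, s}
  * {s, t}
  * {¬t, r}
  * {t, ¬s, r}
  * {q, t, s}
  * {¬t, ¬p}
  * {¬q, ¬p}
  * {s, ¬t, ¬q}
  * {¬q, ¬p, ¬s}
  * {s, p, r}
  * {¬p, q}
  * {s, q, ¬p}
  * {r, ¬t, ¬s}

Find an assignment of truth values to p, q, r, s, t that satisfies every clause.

p=False, q=False, r=True, s=True, t=True

Pure literal: r appears only positively; assign r = True.
Branch on p: take p = False.
  then s is forced to True.
q, t are now unconstrained; take q = False, t = True.
Check each clause:
  1. {p, s} — s is true.
  2. {t, s} — s is true.
  3. {¬t, r} — r is true.
  4. {t, r, ¬s} — r is true.
  5. {q, t, s} — s is true.
  6. {¬p, ¬t} — ¬p is true.
  7. {¬q, ¬p} — ¬q is true.
  8. {¬t, s, ¬q} — s is true.
  9. {¬s, ¬q, ¬p} — ¬p is true.
  10. {p, s, r} — r is true.
  11. {q, ¬p} — ¬p is true.
  12. {s, ¬p, q} — s is true.
  13. {¬s, r, ¬t} — r is true.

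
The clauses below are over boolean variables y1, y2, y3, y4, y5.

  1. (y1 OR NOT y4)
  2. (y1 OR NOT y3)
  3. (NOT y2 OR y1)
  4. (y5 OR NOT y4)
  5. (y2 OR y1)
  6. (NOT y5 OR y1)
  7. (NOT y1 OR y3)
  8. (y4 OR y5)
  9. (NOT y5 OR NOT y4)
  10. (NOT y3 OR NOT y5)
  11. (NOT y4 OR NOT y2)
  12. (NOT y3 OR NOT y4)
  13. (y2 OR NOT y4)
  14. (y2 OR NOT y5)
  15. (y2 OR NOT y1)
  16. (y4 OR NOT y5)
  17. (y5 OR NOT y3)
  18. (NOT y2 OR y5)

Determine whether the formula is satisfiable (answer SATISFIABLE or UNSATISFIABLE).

y5 = True:
  propagation gives y1=True, y3=True; an empty clause results — contradiction.
y5 = False:
  propagation gives y4=False; an empty clause results — contradiction.
Every branch closes, so no satisfying assignment exists.

UNSATISFIABLE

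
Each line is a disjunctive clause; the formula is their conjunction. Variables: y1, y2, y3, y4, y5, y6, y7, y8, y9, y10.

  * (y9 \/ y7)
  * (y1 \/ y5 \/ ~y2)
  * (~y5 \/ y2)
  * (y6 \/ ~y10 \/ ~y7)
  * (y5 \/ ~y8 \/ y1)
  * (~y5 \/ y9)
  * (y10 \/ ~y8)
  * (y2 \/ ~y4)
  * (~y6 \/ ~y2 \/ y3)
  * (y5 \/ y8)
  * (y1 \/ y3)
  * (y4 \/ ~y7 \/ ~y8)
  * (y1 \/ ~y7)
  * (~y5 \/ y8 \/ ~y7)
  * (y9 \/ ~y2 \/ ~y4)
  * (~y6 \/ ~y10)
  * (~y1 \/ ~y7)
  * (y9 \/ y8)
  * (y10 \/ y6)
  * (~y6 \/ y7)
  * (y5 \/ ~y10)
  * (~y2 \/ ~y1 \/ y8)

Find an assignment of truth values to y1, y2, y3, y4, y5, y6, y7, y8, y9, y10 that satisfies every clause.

y1 = T  y2 = T  y3 = F  y4 = T  y5 = T  y6 = F  y7 = F  y8 = T  y9 = T  y10 = T

Pure literal: y9 appears only positively; assign y9 = True.
Branch on y1: take y1 = True.
  then y7 is forced to False.
  then y6 is forced to False.
  then y10 is forced to True.
  then y5 is forced to True.
  then y2 is forced to True.
  then y8 is forced to True.
y3, y4 are now unconstrained; take y3 = False, y4 = True.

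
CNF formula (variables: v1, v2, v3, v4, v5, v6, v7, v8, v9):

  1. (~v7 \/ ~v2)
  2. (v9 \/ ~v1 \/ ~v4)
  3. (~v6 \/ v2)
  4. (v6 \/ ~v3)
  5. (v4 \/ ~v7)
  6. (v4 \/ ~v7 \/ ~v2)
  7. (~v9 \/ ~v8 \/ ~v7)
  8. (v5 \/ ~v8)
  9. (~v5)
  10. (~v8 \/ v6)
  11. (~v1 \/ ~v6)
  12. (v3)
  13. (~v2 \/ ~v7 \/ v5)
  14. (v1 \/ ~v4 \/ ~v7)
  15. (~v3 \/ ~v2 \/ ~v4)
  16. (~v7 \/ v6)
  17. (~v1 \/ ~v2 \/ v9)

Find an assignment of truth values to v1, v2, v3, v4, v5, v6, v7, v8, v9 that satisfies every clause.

The clause (~v5) is unit: v5 must be False.
The clause (~v8) is unit: v8 must be False.
The clause (v3) is unit: v3 must be True.
The clause (v6) is unit: v6 must be True.
(v2) is a unit clause, so v2 = True.
Unit propagation: (~v7) forces v7 = False.
(~v1) is a unit clause, so v1 = False.
The clause (~v4) is unit: v4 must be False.
v9 is now unconstrained; take v9 = False.
Check each clause:
  1. (~v2 \/ ~v7) — ~v7 is true.
  2. (~v1 \/ v9 \/ ~v4) — ~v4 is true.
  3. (v2 \/ ~v6) — v2 is true.
  4. (~v3 \/ v6) — v6 is true.
  5. (~v7 \/ v4) — ~v7 is true.
  6. (~v2 \/ ~v7 \/ v4) — ~v7 is true.
  7. (~v9 \/ ~v8 \/ ~v7) — ~v8 is true.
  8. (v5 \/ ~v8) — ~v8 is true.
  9. (~v5) — ~v5 is true.
  10. (~v8 \/ v6) — ~v8 is true.
  11. (~v6 \/ ~v1) — ~v1 is true.
  12. (v3) — v3 is true.
  13. (v5 \/ ~v7 \/ ~v2) — ~v7 is true.
  14. (v1 \/ ~v4 \/ ~v7) — ~v4 is true.
  15. (~v4 \/ ~v2 \/ ~v3) — ~v4 is true.
  16. (v6 \/ ~v7) — ~v7 is true.
  17. (v9 \/ ~v1 \/ ~v2) — ~v1 is true.

v1=0, v2=1, v3=1, v4=0, v5=0, v6=1, v7=0, v8=0, v9=0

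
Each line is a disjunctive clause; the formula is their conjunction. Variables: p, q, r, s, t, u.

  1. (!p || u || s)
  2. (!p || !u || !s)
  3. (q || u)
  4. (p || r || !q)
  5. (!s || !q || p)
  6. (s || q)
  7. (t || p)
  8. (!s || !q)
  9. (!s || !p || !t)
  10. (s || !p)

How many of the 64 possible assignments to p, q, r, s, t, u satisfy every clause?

4

The models are:
  p=0 q=0 r=0 s=1 t=1 u=1
  p=0 q=0 r=1 s=1 t=1 u=1
  p=0 q=1 r=1 s=0 t=1 u=0
  p=0 q=1 r=1 s=0 t=1 u=1
Count: 4.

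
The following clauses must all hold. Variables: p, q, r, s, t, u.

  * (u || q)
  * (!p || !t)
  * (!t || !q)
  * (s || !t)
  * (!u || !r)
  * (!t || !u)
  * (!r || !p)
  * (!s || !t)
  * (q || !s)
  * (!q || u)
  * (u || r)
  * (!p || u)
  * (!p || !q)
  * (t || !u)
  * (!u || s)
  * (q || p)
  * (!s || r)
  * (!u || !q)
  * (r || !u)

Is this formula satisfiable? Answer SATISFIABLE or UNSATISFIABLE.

UNSATISFIABLE

u = True:
  propagation gives r=False; an empty clause results — contradiction.
u = False:
  propagation gives q=True; an empty clause results — contradiction.
Every branch closes, so no satisfying assignment exists.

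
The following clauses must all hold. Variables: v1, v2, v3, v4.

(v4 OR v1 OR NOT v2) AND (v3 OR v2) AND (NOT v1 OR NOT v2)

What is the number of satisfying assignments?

6

The models are:
  v1=F v2=F v3=T v4=F
  v1=F v2=F v3=T v4=T
  v1=F v2=T v3=F v4=T
  v1=F v2=T v3=T v4=T
  v1=T v2=F v3=T v4=F
  v1=T v2=F v3=T v4=T
Count: 6.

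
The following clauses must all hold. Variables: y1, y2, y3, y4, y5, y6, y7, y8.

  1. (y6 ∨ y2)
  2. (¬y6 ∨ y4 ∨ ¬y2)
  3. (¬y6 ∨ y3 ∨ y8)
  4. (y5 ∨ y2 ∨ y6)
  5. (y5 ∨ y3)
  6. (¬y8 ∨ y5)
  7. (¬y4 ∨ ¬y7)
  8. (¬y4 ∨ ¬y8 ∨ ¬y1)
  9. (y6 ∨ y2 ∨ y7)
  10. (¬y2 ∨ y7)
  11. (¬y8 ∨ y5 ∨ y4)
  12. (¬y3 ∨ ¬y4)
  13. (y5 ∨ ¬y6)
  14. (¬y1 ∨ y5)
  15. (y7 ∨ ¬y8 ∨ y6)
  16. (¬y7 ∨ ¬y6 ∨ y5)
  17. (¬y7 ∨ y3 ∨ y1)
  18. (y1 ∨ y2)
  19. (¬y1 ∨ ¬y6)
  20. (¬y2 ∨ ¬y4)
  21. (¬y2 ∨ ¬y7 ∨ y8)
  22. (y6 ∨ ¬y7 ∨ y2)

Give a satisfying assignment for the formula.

Pure literal: y5 appears only positively; assign y5 = True.
Set y1 = True and propagate.
  then y6 is forced to False.
  then y2 is forced to True.
  then y7 is forced to True.
  then y4 is forced to False.
  then y8 is forced to True.
y3 is now unconstrained; take y3 = True.
Every clause has at least one true literal under this assignment.

y1=True  y2=True  y3=True  y4=False  y5=True  y6=False  y7=True  y8=True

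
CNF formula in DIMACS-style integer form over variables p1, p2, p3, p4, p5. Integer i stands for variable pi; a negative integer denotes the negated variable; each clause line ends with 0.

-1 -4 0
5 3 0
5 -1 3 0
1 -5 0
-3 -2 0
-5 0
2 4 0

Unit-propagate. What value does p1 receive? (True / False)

False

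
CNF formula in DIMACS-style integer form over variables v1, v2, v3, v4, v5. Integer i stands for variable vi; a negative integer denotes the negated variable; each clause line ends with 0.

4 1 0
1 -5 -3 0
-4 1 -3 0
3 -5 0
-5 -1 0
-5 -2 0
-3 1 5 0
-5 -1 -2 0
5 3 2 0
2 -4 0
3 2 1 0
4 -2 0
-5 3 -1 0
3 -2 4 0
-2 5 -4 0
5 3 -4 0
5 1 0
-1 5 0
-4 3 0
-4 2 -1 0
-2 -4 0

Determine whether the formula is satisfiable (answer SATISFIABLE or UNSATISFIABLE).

UNSATISFIABLE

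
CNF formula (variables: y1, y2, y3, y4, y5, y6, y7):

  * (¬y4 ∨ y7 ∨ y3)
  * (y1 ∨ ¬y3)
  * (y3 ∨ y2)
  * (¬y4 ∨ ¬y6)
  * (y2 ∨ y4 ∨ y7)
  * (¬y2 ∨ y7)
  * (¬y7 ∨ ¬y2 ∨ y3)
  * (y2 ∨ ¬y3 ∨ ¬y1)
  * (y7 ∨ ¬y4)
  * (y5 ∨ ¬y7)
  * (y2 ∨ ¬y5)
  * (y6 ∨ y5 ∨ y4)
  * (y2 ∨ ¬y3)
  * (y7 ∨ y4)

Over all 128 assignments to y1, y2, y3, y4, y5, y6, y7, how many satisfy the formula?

3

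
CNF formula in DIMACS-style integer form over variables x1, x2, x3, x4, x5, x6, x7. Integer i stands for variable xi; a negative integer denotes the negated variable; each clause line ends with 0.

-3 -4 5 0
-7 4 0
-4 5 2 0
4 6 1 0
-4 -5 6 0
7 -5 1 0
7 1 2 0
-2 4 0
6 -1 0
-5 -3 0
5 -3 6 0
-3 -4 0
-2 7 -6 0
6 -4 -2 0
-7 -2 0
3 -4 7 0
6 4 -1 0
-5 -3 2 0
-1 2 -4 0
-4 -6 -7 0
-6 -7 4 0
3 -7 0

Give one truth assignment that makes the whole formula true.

x1=True, x2=False, x3=False, x4=False, x5=False, x6=True, x7=False

Branch on x1: take x1 = True.
  then x6 is forced to True.
Branch on x2: take x2 = False.
  then x4 is forced to False.
  then x7 is forced to False.
The remaining clauses are satisfied by x3 = False, x5 = False.
Check each clause:
  1. (!x3 || !x4 || x5) — !x4 is true.
  2. (!x7 || x4) — !x7 is true.
  3. (x5 || !x4 || x2) — !x4 is true.
  4. (x6 || x4 || x1) — x1 is true.
  5. (x6 || !x4 || !x5) — !x5 is true.
  6. (x1 || !x5 || x7) — x1 is true.
  7. (x7 || x1 || x2) — x1 is true.
  8. (x4 || !x2) — !x2 is true.
  9. (x6 || !x1) — x6 is true.
  10. (!x5 || !x3) — !x5 is true.
  11. (x5 || !x3 || x6) — !x3 is true.
  12. (!x3 || !x4) — !x4 is true.
  13. (x7 || !x2 || !x6) — !x2 is true.
  14. (!x2 || x6 || !x4) — !x4 is true.
  15. (!x7 || !x2) — !x7 is true.
  16. (x3 || !x4 || x7) — !x4 is true.
  17. (!x1 || x6 || x4) — x6 is true.
  18. (x2 || !x5 || !x3) — !x5 is true.
  19. (!x1 || x2 || !x4) — !x4 is true.
  20. (!x4 || !x7 || !x6) — !x7 is true.
  21. (x4 || !x6 || !x7) — !x7 is true.
  22. (!x7 || x3) — !x7 is true.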